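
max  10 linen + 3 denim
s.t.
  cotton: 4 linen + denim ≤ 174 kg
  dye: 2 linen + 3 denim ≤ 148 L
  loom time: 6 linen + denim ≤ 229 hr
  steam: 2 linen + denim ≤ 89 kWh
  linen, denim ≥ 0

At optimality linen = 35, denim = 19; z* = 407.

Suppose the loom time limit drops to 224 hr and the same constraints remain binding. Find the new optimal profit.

Binding: loom time and steam. Non-binding: cotton (15 unused), dye (21 unused).
By complementary slackness, y = 0 for the non-binding constraints.
The binding rows give the dual system: 6·y_loom time + 2·y_steam = 10 and 1·y_loom time + 1·y_steam = 3.
→ y_loom time = 1 and y_steam = 2.
Δz = y_loom time·Δb = 1 × (-5) = -5, so new z* = 407 − 5 = 402.

402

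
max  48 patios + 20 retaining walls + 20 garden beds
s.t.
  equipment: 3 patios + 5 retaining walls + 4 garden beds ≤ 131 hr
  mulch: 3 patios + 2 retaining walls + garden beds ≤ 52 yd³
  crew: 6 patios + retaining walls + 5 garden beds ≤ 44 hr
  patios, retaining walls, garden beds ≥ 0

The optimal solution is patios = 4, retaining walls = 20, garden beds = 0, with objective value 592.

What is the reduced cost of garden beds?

-8

Check each constraint at x*: equipment 112/131 (slack 19); mulch 52/52 (tight); crew 44/44 (tight).
Slack constraints have shadow price 0 (complementary slackness).
The binding rows give the dual system: 3·y_mulch + 6·y_crew = 48 and 2·y_mulch + 1·y_crew = 20.
→ y_mulch = 8 and y_crew = 4.
Reduced cost of garden beds: c₃ − yᵀa₃ = 20 − (8·1 + 4·5) = 20 − 28 = -8.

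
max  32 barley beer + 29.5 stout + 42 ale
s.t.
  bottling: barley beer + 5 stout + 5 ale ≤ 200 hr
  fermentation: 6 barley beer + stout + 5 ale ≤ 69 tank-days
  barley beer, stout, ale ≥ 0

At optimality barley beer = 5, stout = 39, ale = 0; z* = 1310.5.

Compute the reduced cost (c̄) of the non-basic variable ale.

-5.5

Both bottling and fermentation are binding at x*.
From A_Bᵀ y = c: 1·y_bottling + 6·y_fermentation = 32; 5·y_bottling + 1·y_fermentation = 29.5.
This yields shadow prices y_bottling = 5, y_fermentation = 4.5.
Reduced cost of ale: c₃ − yᵀa₃ = 42 − (5·5 + 4.5·5) = 42 − 47.5 = -5.5.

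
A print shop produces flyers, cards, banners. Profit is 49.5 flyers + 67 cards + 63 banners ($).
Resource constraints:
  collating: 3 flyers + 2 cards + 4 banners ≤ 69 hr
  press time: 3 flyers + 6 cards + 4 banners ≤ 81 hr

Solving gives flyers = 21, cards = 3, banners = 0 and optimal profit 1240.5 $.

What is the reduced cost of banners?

Check each constraint at x*: collating 69/69 (tight); press time 81/81 (tight).
The binding rows give the dual system: 3·y_collating + 3·y_press time = 49.5 and 2·y_collating + 6·y_press time = 67.
→ y_collating = 8 and y_press time = 8.5.
Reduced cost of banners: c₃ − yᵀa₃ = 63 − (8·4 + 8.5·4) = 63 − 66 = -3.

-3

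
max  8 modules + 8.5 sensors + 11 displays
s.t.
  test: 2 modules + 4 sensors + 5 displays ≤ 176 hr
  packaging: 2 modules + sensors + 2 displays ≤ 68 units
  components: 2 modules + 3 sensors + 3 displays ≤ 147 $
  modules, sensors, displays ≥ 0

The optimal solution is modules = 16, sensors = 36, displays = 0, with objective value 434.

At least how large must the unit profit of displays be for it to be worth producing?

Binding: test and packaging. Non-binding: components (7 unused).
Since components is not tight, its dual is 0.
The binding rows give the dual system: 2·y_test + 2·y_packaging = 8 and 4·y_test + 1·y_packaging = 8.5.
→ y_test = 1.5 and y_packaging = 2.5.
displays enters the basis when its profit ≥ yᵀa₃ = 1.5·5 + 2.5·2 = 12.5.

12.5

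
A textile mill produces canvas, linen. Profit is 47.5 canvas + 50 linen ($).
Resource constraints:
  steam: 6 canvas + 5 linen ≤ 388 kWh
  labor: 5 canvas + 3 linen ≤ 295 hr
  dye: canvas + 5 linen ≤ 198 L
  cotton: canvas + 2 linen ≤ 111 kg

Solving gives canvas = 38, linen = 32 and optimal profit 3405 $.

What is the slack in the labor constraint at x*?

9

labor used = 5·38 + 3·32 = 286; slack = 295 − 286 = 9.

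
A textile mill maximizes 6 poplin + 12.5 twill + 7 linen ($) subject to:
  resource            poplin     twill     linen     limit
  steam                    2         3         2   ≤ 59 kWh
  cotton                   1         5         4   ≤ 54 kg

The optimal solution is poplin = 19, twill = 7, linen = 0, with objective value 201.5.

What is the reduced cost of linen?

Check each constraint at x*: steam 59/59 (tight); cotton 54/54 (tight).
From A_Bᵀ y = c: 2·y_steam + 1·y_cotton = 6; 3·y_steam + 5·y_cotton = 12.5.
Solving: y_steam = 2.5, y_cotton = 1.
Reduced cost of linen: c₃ − yᵀa₃ = 7 − (2.5·2 + 1·4) = 7 − 9 = -2.

-2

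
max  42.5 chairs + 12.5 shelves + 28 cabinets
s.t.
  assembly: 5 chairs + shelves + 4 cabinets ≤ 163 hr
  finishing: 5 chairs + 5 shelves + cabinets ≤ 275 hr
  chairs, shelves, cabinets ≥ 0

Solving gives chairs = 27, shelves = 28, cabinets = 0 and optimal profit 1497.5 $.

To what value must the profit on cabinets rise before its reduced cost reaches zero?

31

At the optimum: assembly uses 163 of 163 (binding); finishing uses 275 of 275 (binding).
Dual feasibility on the basic columns requires 5·y_assembly + 5·y_finishing = 42.5, 1·y_assembly + 5·y_finishing = 12.5.
→ y_assembly = 7.5 and y_finishing = 1.
cabinets enters the basis when its profit ≥ yᵀa₃ = 7.5·4 + 1·1 = 31.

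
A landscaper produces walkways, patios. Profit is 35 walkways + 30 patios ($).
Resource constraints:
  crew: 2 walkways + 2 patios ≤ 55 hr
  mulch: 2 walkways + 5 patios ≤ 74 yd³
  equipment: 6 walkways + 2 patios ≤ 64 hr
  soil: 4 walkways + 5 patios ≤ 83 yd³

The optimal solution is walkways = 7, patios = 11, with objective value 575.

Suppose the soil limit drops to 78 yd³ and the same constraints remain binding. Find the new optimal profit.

550

At the optimum: crew uses 36 of 55 (slack = 19); mulch uses 69 of 74 (slack = 5); equipment uses 64 of 64 (binding); soil uses 83 of 83 (binding).
By complementary slackness, y = 0 for the non-binding constraints.
The binding rows give the dual system: 6·y_equipment + 4·y_soil = 35 and 2·y_equipment + 5·y_soil = 30.
→ y_equipment = 2.5 and y_soil = 5.
Δz = y_soil·Δb = 5 × (-5) = -25, so new z* = 575 − 25 = 550.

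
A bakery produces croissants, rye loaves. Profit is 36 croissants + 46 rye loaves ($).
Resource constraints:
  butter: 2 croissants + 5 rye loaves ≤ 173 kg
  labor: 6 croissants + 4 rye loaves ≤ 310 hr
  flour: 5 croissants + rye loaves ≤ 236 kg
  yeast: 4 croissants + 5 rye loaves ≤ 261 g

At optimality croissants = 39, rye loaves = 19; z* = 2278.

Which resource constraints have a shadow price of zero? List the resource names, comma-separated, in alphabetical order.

flour, yeast

butter: 173/173 (binding)
labor: 310/310 (binding)
flour: 214/236 (slack 22)
yeast: 251/261 (slack 10)
By complementary slackness, a constraint with positive slack has shadow price 0 → flour, yeast.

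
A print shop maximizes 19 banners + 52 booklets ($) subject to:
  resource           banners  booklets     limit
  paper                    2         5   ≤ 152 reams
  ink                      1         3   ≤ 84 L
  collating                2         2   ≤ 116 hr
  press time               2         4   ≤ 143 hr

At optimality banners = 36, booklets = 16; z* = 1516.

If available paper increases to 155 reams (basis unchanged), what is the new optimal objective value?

Check each constraint at x*: paper 152/152 (tight); ink 84/84 (tight); collating 104/116 (slack 12); press time 136/143 (slack 7).
By complementary slackness, y = 0 for the non-binding constraints.
From A_Bᵀ y = c: 2·y_paper + 1·y_ink = 19; 5·y_paper + 3·y_ink = 52.
This yields shadow prices y_paper = 5, y_ink = 9.
Δz = y_paper·Δb = 5 × (3) = 15, so new z* = 1516 + 15 = 1531.

1531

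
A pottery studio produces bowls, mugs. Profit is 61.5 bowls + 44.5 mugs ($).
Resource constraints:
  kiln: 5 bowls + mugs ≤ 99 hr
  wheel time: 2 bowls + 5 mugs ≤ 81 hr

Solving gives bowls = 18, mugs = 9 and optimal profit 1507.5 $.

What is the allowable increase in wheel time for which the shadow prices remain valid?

Binding constraints: kiln, wheel time. The basis is B = [[5,1],[2,5]] with det 23.
Per unit increase in wheel time, x* moves by d = (-0.0435, 0.2174).
The basis stays optimal until bowls reaches 0; allowable increase = 414 hr.

414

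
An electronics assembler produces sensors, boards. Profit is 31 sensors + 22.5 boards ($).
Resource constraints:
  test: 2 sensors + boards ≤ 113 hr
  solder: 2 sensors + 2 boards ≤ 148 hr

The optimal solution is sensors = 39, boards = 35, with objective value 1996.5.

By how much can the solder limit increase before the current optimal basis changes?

Binding constraints: test, solder. The basis is B = [[2,1],[2,2]] with det 2.
Per unit increase in solder, x* moves by d = (-0.5, 1).
The basis stays optimal until sensors reaches 0; allowable increase = 78 hr.

78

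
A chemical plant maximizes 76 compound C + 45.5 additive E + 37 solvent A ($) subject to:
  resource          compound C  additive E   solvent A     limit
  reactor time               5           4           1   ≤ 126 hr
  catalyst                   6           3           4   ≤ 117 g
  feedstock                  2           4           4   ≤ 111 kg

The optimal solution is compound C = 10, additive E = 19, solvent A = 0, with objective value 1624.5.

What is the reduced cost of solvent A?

-2

Check each constraint at x*: reactor time 126/126 (tight); catalyst 117/117 (tight); feedstock 96/111 (slack 15).
Slack constraints have shadow price 0 (complementary slackness).
The binding rows give the dual system: 5·y_reactor time + 6·y_catalyst = 76 and 4·y_reactor time + 3·y_catalyst = 45.5.
→ y_reactor time = 5 and y_catalyst = 8.5.
Reduced cost of solvent A: c₃ − yᵀa₃ = 37 − (5·1 + 8.5·4) = 37 − 39 = -2.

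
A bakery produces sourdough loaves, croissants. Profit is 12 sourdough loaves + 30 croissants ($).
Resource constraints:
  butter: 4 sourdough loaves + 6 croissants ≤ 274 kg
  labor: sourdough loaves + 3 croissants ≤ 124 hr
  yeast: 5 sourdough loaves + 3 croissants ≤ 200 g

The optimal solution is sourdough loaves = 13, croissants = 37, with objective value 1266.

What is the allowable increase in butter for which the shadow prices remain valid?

12

Binding constraints: butter, labor. The basis is B = [[4,6],[1,3]] with det 6.
Per unit increase in butter, x* moves by d = (0.5, -0.1667).
The basis stays optimal until yeast becomes binding; allowable increase = 12 kg.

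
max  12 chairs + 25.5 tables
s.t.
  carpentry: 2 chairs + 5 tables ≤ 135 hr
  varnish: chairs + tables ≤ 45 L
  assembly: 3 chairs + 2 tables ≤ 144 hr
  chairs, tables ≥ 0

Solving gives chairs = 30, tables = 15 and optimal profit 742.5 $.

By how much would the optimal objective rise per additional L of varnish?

3

Check each constraint at x*: carpentry 135/135 (tight); varnish 45/45 (tight); assembly 120/144 (slack 24).
By complementary slackness, y = 0 for the non-binding constraint.
From A_Bᵀ y = c: 2·y_carpentry + 1·y_varnish = 12; 5·y_carpentry + 1·y_varnish = 25.5.
Solving: y_carpentry = 4.5, y_varnish = 3.
Shadow price of varnish = 3.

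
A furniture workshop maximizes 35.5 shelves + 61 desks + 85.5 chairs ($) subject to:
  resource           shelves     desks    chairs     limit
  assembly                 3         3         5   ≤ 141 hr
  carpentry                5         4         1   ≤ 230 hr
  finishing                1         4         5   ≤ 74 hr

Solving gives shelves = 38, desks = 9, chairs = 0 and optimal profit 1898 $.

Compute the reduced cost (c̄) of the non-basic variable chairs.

-2

At the optimum: assembly uses 141 of 141 (binding); carpentry uses 226 of 230 (slack = 4); finishing uses 74 of 74 (binding).
By complementary slackness, y = 0 for the non-binding constraint.
The binding rows give the dual system: 3·y_assembly + 1·y_finishing = 35.5 and 3·y_assembly + 4·y_finishing = 61.
→ y_assembly = 9 and y_finishing = 8.5.
Reduced cost of chairs: c₃ − yᵀa₃ = 85.5 − (9·5 + 8.5·5) = 85.5 − 87.5 = -2.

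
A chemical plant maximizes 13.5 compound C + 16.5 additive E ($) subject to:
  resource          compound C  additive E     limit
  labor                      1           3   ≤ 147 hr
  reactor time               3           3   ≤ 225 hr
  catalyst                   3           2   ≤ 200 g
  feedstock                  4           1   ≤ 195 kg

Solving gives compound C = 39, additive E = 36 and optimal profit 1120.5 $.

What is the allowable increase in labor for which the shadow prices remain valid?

Binding constraints: labor, reactor time. The basis is B = [[1,3],[3,3]] with det -6.
Per unit increase in labor, x* moves by d = (-0.5, 0.5).
The basis stays optimal until compound C reaches 0; allowable increase = 78 hr.

78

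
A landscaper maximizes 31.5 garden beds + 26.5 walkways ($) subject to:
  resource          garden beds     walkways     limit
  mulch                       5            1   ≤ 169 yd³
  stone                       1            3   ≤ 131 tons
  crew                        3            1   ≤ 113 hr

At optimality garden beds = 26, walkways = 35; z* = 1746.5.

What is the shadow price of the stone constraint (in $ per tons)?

6

At the optimum: mulch uses 165 of 169 (slack = 4); stone uses 131 of 131 (binding); crew uses 113 of 113 (binding).
Since mulch is not tight, its dual is 0.
The binding rows give the dual system: 1·y_stone + 3·y_crew = 31.5 and 3·y_stone + 1·y_crew = 26.5.
→ y_stone = 6 and y_crew = 8.5.
Shadow price of stone = 6.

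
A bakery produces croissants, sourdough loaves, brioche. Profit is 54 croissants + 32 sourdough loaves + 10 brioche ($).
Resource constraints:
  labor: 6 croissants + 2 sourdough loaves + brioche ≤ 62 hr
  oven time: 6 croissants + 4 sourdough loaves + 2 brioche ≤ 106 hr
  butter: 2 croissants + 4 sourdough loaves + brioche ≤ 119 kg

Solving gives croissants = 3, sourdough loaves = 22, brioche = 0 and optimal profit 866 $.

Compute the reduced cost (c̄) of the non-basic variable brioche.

-6

Binding: labor and oven time. Non-binding: butter (25 unused).
Slack constraints have shadow price 0 (complementary slackness).
Dual feasibility on the basic columns requires 6·y_labor + 6·y_oven time = 54, 2·y_labor + 4·y_oven time = 32.
Solving: y_labor = 2, y_oven time = 7.
Reduced cost of brioche: c₃ − yᵀa₃ = 10 − (2·1 + 7·2) = 10 − 16 = -6.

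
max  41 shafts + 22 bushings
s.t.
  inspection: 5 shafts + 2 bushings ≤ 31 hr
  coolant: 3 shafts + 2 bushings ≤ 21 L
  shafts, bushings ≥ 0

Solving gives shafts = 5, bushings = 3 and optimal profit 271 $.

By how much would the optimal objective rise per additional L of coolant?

7

Check each constraint at x*: inspection 31/31 (tight); coolant 21/21 (tight).
Dual feasibility on the basic columns requires 5·y_inspection + 3·y_coolant = 41, 2·y_inspection + 2·y_coolant = 22.
→ y_inspection = 4 and y_coolant = 7.
Shadow price of coolant = 7.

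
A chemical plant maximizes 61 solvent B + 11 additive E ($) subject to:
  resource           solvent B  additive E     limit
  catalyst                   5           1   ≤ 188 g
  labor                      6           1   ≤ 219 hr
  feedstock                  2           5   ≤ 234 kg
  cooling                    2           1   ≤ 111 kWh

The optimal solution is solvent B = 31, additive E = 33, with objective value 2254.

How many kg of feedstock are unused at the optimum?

7

feedstock used = 2·31 + 5·33 = 227; slack = 234 − 227 = 7.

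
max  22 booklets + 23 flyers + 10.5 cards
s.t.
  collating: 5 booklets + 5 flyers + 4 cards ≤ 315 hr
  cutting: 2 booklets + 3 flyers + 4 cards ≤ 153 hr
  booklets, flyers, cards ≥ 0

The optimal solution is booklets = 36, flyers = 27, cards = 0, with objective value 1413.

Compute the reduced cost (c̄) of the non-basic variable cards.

-9.5

Both collating and cutting are binding at x*.
The binding rows give the dual system: 5·y_collating + 2·y_cutting = 22 and 5·y_collating + 3·y_cutting = 23.
This yields shadow prices y_collating = 4, y_cutting = 1.
Reduced cost of cards: c₃ − yᵀa₃ = 10.5 − (4·4 + 1·4) = 10.5 − 20 = -9.5.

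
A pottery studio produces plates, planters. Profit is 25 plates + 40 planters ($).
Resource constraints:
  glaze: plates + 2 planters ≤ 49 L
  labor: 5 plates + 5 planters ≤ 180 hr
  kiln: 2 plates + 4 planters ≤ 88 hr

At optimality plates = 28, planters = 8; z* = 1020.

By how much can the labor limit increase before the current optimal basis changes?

Binding constraints: labor, kiln. The basis is B = [[5,5],[2,4]] with det 10.
Per unit increase in labor, x* moves by d = (0.4, -0.2).
The basis stays optimal until planters reaches 0; allowable increase = 40 hr.

40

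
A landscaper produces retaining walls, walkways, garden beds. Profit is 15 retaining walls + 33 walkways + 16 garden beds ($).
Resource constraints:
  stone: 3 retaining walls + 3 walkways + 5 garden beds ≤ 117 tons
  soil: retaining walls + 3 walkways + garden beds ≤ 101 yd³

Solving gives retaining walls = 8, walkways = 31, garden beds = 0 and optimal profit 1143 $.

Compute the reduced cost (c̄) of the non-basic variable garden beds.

Check each constraint at x*: stone 117/117 (tight); soil 101/101 (tight).
From A_Bᵀ y = c: 3·y_stone + 1·y_soil = 15; 3·y_stone + 3·y_soil = 33.
→ y_stone = 2 and y_soil = 9.
Reduced cost of garden beds: c₃ − yᵀa₃ = 16 − (2·5 + 9·1) = 16 − 19 = -3.

-3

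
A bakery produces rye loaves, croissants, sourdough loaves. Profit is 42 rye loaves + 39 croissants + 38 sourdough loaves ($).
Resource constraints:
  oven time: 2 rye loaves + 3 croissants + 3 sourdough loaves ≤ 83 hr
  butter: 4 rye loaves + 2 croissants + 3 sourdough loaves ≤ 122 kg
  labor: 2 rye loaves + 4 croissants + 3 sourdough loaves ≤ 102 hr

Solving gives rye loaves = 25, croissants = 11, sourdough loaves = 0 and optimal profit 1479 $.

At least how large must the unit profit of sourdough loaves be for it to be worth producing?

Check each constraint at x*: oven time 83/83 (tight); butter 122/122 (tight); labor 94/102 (slack 8).
Since labor is not tight, its dual is 0.
Dual feasibility on the basic columns requires 2·y_oven time + 4·y_butter = 42, 3·y_oven time + 2·y_butter = 39.
→ y_oven time = 9 and y_butter = 6.
sourdough loaves enters the basis when its profit ≥ yᵀa₃ = 9·3 + 6·3 = 45.

45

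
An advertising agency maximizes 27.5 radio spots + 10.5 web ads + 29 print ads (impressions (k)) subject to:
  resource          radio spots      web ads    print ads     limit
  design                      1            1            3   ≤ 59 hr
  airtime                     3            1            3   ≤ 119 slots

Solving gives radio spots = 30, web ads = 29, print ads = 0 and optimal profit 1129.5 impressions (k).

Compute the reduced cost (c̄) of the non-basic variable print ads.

At the optimum: design uses 59 of 59 (binding); airtime uses 119 of 119 (binding).
The binding rows give the dual system: 1·y_design + 3·y_airtime = 27.5 and 1·y_design + 1·y_airtime = 10.5.
This yields shadow prices y_design = 2, y_airtime = 8.5.
Reduced cost of print ads: c₃ − yᵀa₃ = 29 − (2·3 + 8.5·3) = 29 − 31.5 = -2.5.

-2.5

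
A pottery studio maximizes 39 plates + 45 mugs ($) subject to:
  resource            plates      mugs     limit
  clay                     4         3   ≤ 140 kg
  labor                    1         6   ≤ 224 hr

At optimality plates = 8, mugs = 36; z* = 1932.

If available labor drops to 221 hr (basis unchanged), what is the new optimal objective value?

Both clay and labor are binding at x*.
The binding rows give the dual system: 4·y_clay + 1·y_labor = 39 and 3·y_clay + 6·y_labor = 45.
→ y_clay = 9 and y_labor = 3.
Δz = y_labor·Δb = 3 × (-3) = -9, so new z* = 1932 − 9 = 1923.

1923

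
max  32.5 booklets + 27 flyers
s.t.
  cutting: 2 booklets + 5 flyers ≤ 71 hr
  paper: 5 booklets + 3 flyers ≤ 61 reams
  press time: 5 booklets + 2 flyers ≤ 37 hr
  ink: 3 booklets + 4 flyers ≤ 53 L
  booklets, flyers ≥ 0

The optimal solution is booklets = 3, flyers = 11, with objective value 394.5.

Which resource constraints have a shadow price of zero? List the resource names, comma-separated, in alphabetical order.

cutting: 61/71 (slack 10)
paper: 48/61 (slack 13)
press time: 37/37 (binding)
ink: 53/53 (binding)
By complementary slackness, a constraint with positive slack has shadow price 0 → cutting, paper.

cutting, paper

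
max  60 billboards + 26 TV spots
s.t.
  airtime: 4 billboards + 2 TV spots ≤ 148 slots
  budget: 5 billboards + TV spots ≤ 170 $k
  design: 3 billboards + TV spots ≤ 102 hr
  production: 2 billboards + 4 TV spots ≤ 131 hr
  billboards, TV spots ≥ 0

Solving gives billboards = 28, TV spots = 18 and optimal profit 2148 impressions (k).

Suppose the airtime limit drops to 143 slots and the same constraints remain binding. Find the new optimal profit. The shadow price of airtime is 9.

2103

Δb = -5, so new z* = 2148 + (9)·(-5) = 2148 − 45 = 2103.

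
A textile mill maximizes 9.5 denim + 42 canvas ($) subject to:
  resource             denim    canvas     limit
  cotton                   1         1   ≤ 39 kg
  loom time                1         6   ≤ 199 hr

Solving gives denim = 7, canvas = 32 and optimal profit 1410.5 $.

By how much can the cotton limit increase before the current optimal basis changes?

160

Binding constraints: cotton, loom time. The basis is B = [[1,1],[1,6]] with det 5.
Per unit increase in cotton, x* moves by d = (1.2, -0.2).
The basis stays optimal until canvas reaches 0; allowable increase = 160 kg.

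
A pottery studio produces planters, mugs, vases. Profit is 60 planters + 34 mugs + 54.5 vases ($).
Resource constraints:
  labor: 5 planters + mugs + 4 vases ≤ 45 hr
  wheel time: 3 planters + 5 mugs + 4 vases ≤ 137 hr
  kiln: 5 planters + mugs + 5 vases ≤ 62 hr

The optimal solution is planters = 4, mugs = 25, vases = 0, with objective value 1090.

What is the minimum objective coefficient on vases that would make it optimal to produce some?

Check each constraint at x*: labor 45/45 (tight); wheel time 137/137 (tight); kiln 45/62 (slack 17).
Slack constraints have shadow price 0 (complementary slackness).
The binding rows give the dual system: 5·y_labor + 3·y_wheel time = 60 and 1·y_labor + 5·y_wheel time = 34.
Solving: y_labor = 9, y_wheel time = 5.
vases enters the basis when its profit ≥ yᵀa₃ = 9·4 + 5·4 = 56.

56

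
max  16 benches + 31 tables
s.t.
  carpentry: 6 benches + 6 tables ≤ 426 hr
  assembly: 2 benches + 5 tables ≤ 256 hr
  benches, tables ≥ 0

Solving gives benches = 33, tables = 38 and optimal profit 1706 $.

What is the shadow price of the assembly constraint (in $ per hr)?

5

At the optimum: carpentry uses 426 of 426 (binding); assembly uses 256 of 256 (binding).
Dual feasibility on the basic columns requires 6·y_carpentry + 2·y_assembly = 16, 6·y_carpentry + 5·y_assembly = 31.
Solving: y_carpentry = 1, y_assembly = 5.
Shadow price of assembly = 5.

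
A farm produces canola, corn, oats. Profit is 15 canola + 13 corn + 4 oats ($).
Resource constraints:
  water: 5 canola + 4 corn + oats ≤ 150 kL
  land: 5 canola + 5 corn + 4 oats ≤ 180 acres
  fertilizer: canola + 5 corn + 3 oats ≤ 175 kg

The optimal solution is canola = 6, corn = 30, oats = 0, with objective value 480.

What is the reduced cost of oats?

At the optimum: water uses 150 of 150 (binding); land uses 180 of 180 (binding); fertilizer uses 156 of 175 (slack = 19).
Since fertilizer is not tight, its dual is 0.
Dual feasibility on the basic columns requires 5·y_water + 5·y_land = 15, 4·y_water + 5·y_land = 13.
→ y_water = 2 and y_land = 1.
Reduced cost of oats: c₃ − yᵀa₃ = 4 − (2·1 + 1·4) = 4 − 6 = -2.

-2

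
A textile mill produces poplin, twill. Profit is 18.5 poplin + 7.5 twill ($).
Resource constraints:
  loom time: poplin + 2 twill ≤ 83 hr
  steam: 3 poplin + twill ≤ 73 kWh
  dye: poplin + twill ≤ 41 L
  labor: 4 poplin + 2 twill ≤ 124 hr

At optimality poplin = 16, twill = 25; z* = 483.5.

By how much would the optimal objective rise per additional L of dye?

At the optimum: loom time uses 66 of 83 (slack = 17); steam uses 73 of 73 (binding); dye uses 41 of 41 (binding); labor uses 114 of 124 (slack = 10).
Since loom time, labor are not tight, their duals are 0.
From A_Bᵀ y = c: 3·y_steam + 1·y_dye = 18.5; 1·y_steam + 1·y_dye = 7.5.
Solving: y_steam = 5.5, y_dye = 2.
Shadow price of dye = 2.

2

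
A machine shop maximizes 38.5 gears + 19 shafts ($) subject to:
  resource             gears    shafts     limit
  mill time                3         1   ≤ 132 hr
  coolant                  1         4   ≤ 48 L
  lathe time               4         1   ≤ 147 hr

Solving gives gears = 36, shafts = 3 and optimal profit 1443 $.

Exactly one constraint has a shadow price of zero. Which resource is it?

mill time: 111/132 (slack 21)
coolant: 48/48 (binding)
lathe time: 147/147 (binding)
By complementary slackness, a constraint with positive slack has shadow price 0 → mill time.

mill time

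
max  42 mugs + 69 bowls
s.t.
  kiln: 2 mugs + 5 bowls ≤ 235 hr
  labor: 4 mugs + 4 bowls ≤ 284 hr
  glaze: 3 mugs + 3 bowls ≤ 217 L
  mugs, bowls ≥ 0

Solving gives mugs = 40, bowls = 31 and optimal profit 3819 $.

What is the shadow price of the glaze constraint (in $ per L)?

At the optimum: kiln uses 235 of 235 (binding); labor uses 284 of 284 (binding); glaze uses 213 of 217 (slack = 4).
By complementary slackness, y = 0 for the non-binding constraint.
Dual feasibility on the basic columns requires 2·y_kiln + 4·y_labor = 42, 5·y_kiln + 4·y_labor = 69.
→ y_kiln = 9 and y_labor = 6.
Shadow price of glaze = 0.

0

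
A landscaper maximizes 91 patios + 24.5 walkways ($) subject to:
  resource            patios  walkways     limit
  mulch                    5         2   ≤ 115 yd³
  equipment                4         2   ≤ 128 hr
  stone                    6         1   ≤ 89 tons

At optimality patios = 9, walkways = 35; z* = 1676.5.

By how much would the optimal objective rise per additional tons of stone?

8.5

Binding: mulch and stone. Non-binding: equipment (22 unused).
Since equipment is not tight, its dual is 0.
Dual feasibility on the basic columns requires 5·y_mulch + 6·y_stone = 91, 2·y_mulch + 1·y_stone = 24.5.
Solving: y_mulch = 8, y_stone = 8.5.
Shadow price of stone = 8.5.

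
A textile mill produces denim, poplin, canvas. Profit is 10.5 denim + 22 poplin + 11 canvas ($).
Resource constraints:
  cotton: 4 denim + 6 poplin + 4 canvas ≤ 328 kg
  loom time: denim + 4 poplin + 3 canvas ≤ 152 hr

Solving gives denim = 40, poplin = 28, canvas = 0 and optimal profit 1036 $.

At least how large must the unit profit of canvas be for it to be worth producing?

Both cotton and loom time are binding at x*.
Dual feasibility on the basic columns requires 4·y_cotton + 1·y_loom time = 10.5, 6·y_cotton + 4·y_loom time = 22.
This yields shadow prices y_cotton = 2, y_loom time = 2.5.
canvas enters the basis when its profit ≥ yᵀa₃ = 2·4 + 2.5·3 = 15.5.

15.5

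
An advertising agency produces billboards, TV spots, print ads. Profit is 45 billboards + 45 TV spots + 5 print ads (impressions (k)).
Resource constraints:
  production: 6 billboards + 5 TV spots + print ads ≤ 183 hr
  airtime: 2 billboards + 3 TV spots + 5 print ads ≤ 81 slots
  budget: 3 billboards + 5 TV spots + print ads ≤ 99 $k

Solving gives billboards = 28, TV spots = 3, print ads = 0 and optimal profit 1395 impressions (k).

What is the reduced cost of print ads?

At the optimum: production uses 183 of 183 (binding); airtime uses 65 of 81 (slack = 16); budget uses 99 of 99 (binding).
Since airtime is not tight, its dual is 0.
Dual feasibility on the basic columns requires 6·y_production + 3·y_budget = 45, 5·y_production + 5·y_budget = 45.
This yields shadow prices y_production = 6, y_budget = 3.
Reduced cost of print ads: c₃ − yᵀa₃ = 5 − (6·1 + 3·1) = 5 − 9 = -4.

-4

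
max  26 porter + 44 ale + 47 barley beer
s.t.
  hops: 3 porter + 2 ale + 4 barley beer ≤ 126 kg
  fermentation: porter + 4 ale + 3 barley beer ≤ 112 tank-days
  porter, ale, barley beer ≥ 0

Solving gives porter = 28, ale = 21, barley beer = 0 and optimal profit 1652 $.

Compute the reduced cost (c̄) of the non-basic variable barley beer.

At the optimum: hops uses 126 of 126 (binding); fermentation uses 112 of 112 (binding).
The binding rows give the dual system: 3·y_hops + 1·y_fermentation = 26 and 2·y_hops + 4·y_fermentation = 44.
Solving: y_hops = 6, y_fermentation = 8.
Reduced cost of barley beer: c₃ − yᵀa₃ = 47 − (6·4 + 8·3) = 47 − 48 = -1.

-1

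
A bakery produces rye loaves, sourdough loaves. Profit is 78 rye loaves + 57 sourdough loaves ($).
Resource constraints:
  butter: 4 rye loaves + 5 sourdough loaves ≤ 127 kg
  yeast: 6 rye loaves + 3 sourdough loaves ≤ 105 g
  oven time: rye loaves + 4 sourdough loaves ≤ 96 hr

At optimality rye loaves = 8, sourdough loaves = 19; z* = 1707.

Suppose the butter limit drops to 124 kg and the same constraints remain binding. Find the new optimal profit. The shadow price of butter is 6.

Δb = -3, so new z* = 1707 + (6)·(-3) = 1707 − 18 = 1689.

1689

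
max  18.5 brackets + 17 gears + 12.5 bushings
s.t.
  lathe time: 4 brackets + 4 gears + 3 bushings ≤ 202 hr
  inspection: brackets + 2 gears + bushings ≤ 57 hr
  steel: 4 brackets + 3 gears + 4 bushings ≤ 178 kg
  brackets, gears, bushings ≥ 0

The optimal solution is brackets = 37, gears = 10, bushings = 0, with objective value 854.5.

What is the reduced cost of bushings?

-6

Binding: inspection and steel. Non-binding: lathe time (14 unused).
Slack constraints have shadow price 0 (complementary slackness).
The binding rows give the dual system: 1·y_inspection + 4·y_steel = 18.5 and 2·y_inspection + 3·y_steel = 17.
Solving: y_inspection = 2.5, y_steel = 4.
Reduced cost of bushings: c₃ − yᵀa₃ = 12.5 − (2.5·1 + 4·4) = 12.5 − 18.5 = -6.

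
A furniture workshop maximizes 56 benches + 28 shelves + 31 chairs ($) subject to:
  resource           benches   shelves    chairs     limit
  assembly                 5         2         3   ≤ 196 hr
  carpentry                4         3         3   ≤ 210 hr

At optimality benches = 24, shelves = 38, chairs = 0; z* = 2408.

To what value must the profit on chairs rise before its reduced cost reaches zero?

36

At the optimum: assembly uses 196 of 196 (binding); carpentry uses 210 of 210 (binding).
From A_Bᵀ y = c: 5·y_assembly + 4·y_carpentry = 56; 2·y_assembly + 3·y_carpentry = 28.
This yields shadow prices y_assembly = 8, y_carpentry = 4.
chairs enters the basis when its profit ≥ yᵀa₃ = 8·3 + 4·3 = 36.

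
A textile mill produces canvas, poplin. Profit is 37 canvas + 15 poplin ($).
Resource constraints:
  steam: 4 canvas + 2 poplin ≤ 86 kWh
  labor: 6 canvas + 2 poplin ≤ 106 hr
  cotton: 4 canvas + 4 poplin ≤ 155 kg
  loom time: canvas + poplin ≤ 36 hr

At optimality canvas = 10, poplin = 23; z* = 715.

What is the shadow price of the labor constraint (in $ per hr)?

Check each constraint at x*: steam 86/86 (tight); labor 106/106 (tight); cotton 132/155 (slack 23); loom time 33/36 (slack 3).
Since cotton, loom time are not tight, their duals are 0.
The binding rows give the dual system: 4·y_steam + 6·y_labor = 37 and 2·y_steam + 2·y_labor = 15.
→ y_steam = 4 and y_labor = 3.5.
Shadow price of labor = 3.5.

3.5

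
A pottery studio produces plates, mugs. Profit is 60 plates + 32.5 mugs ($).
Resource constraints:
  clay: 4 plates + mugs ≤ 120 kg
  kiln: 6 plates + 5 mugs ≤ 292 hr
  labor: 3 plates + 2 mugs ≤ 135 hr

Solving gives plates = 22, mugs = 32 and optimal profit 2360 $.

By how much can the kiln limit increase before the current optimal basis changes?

14

Binding constraints: clay, kiln. The basis is B = [[4,1],[6,5]] with det 14.
Per unit increase in kiln, x* moves by d = (-0.0714, 0.2857).
The basis stays optimal until labor becomes binding; allowable increase = 14 hr.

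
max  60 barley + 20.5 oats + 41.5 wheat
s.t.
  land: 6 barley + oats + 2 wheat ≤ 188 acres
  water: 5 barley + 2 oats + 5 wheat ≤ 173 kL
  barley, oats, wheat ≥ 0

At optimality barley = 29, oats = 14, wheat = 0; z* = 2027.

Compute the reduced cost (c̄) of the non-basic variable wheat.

At the optimum: land uses 188 of 188 (binding); water uses 173 of 173 (binding).
Dual feasibility on the basic columns requires 6·y_land + 5·y_water = 60, 1·y_land + 2·y_water = 20.5.
This yields shadow prices y_land = 2.5, y_water = 9.
Reduced cost of wheat: c₃ − yᵀa₃ = 41.5 − (2.5·2 + 9·5) = 41.5 − 50 = -8.5.

-8.5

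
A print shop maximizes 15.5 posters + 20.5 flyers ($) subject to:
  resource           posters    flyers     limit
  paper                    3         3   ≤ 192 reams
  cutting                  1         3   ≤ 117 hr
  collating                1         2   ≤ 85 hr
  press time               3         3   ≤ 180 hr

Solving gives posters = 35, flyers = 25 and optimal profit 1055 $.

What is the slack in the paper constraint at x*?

paper used = 3·35 + 3·25 = 180; slack = 192 − 180 = 12.

12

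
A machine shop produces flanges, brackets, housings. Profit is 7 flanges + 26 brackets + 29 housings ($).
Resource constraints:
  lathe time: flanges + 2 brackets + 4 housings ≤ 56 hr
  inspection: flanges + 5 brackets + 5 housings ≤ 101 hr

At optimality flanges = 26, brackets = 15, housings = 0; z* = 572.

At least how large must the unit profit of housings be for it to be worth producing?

32

At the optimum: lathe time uses 56 of 56 (binding); inspection uses 101 of 101 (binding).
The binding rows give the dual system: 1·y_lathe time + 1·y_inspection = 7 and 2·y_lathe time + 5·y_inspection = 26.
This yields shadow prices y_lathe time = 3, y_inspection = 4.
housings enters the basis when its profit ≥ yᵀa₃ = 3·4 + 4·5 = 32.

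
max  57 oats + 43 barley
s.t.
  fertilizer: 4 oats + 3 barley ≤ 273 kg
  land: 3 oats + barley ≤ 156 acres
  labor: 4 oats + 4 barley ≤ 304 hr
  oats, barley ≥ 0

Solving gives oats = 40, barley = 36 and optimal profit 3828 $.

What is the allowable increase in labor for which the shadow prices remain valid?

Binding constraints: land, labor. The basis is B = [[3,1],[4,4]] with det 8.
Per unit increase in labor, x* moves by d = (-0.125, 0.375).
The basis stays optimal until fertilizer becomes binding; allowable increase = 8 hr.

8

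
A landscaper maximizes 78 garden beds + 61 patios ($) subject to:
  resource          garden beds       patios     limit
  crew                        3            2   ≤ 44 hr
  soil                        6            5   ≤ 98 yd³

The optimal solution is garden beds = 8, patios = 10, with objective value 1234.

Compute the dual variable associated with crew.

8

At the optimum: crew uses 44 of 44 (binding); soil uses 98 of 98 (binding).
Dual feasibility on the basic columns requires 3·y_crew + 6·y_soil = 78, 2·y_crew + 5·y_soil = 61.
Solving: y_crew = 8, y_soil = 9.
Shadow price of crew = 8.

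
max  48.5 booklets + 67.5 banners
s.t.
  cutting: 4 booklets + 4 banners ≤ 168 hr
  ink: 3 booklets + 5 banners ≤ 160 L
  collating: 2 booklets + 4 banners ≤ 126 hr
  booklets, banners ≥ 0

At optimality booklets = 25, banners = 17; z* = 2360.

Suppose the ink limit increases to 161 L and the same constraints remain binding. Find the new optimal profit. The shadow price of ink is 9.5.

Δb = 1, so new z* = 2360 + (9.5)·(1) = 2360 + 9.5 = 2369.5.

2369.5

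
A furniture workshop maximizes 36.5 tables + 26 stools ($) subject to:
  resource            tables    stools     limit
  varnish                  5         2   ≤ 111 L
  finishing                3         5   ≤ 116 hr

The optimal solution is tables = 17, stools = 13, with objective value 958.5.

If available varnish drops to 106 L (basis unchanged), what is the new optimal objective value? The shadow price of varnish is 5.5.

Δb = -5, so new z* = 958.5 + (5.5)·(-5) = 958.5 − 27.5 = 931.

931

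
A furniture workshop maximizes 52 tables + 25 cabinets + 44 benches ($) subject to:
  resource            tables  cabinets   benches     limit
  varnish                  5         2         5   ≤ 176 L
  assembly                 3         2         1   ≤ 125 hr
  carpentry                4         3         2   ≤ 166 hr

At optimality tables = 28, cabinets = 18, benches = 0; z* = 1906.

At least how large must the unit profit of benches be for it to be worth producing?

46

Check each constraint at x*: varnish 176/176 (tight); assembly 120/125 (slack 5); carpentry 166/166 (tight).
By complementary slackness, y = 0 for the non-binding constraint.
From A_Bᵀ y = c: 5·y_varnish + 4·y_carpentry = 52; 2·y_varnish + 3·y_carpentry = 25.
→ y_varnish = 8 and y_carpentry = 3.
benches enters the basis when its profit ≥ yᵀa₃ = 8·5 + 3·2 = 46.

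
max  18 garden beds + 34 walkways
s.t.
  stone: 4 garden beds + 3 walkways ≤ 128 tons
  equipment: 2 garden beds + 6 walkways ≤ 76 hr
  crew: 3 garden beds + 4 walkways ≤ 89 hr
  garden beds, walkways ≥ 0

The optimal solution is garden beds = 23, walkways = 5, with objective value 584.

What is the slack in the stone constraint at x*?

stone used = 4·23 + 3·5 = 107; slack = 128 − 107 = 21.

21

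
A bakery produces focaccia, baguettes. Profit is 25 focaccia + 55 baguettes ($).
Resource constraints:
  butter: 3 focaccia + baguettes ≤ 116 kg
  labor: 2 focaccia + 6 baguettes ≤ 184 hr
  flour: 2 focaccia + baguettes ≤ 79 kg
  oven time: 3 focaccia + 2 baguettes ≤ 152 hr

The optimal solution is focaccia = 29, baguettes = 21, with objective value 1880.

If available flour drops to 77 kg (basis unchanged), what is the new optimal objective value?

At the optimum: butter uses 108 of 116 (slack = 8); labor uses 184 of 184 (binding); flour uses 79 of 79 (binding); oven time uses 129 of 152 (slack = 23).
By complementary slackness, y = 0 for the non-binding constraints.
Dual feasibility on the basic columns requires 2·y_labor + 2·y_flour = 25, 6·y_labor + 1·y_flour = 55.
→ y_labor = 8.5 and y_flour = 4.
Δz = y_flour·Δb = 4 × (-2) = -8, so new z* = 1880 − 8 = 1872.

1872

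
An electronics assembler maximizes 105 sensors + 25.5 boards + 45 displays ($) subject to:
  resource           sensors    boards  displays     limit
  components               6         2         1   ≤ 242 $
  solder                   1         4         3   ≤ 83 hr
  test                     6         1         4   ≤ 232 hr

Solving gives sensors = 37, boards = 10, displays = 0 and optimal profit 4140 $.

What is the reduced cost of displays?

Binding: components and test. Non-binding: solder (6 unused).
By complementary slackness, y = 0 for the non-binding constraint.
Dual feasibility on the basic columns requires 6·y_components + 6·y_test = 105, 2·y_components + 1·y_test = 25.5.
This yields shadow prices y_components = 8, y_test = 9.5.
Reduced cost of displays: c₃ − yᵀa₃ = 45 − (8·1 + 9.5·4) = 45 − 46 = -1.

-1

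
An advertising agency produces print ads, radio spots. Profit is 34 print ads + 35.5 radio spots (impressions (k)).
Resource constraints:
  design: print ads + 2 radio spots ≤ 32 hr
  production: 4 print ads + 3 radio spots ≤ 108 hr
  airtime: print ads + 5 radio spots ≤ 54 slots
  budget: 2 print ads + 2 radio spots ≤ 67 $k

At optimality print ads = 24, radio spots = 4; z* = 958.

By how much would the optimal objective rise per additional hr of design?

8

At the optimum: design uses 32 of 32 (binding); production uses 108 of 108 (binding); airtime uses 44 of 54 (slack = 10); budget uses 56 of 67 (slack = 11).
Slack constraints have shadow price 0 (complementary slackness).
From A_Bᵀ y = c: 1·y_design + 4·y_production = 34; 2·y_design + 3·y_production = 35.5.
This yields shadow prices y_design = 8, y_production = 6.5.
Shadow price of design = 8.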